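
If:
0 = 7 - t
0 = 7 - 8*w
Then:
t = 7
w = 7/8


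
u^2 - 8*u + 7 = (u - 7)*(u - 1)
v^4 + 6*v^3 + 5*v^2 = v^2*(v + 1)*(v + 5)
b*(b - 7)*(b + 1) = b^3 - 6*b^2 - 7*b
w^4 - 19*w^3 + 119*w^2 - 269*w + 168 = (w - 8)*(w - 7)*(w - 3)*(w - 1)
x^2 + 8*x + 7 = (x + 1)*(x + 7)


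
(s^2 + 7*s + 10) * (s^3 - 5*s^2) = s^5 + 2*s^4 - 25*s^3 - 50*s^2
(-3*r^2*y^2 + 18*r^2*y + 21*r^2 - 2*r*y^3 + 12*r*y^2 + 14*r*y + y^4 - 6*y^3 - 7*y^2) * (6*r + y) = -18*r^3*y^2 + 108*r^3*y + 126*r^3 - 15*r^2*y^3 + 90*r^2*y^2 + 105*r^2*y + 4*r*y^4 - 24*r*y^3 - 28*r*y^2 + y^5 - 6*y^4 - 7*y^3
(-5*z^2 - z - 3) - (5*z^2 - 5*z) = -10*z^2 + 4*z - 3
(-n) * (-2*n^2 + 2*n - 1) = 2*n^3 - 2*n^2 + n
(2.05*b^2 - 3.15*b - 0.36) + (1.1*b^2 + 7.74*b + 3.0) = 3.15*b^2 + 4.59*b + 2.64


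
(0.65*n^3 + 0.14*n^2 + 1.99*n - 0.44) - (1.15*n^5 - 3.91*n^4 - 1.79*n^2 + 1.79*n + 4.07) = -1.15*n^5 + 3.91*n^4 + 0.65*n^3 + 1.93*n^2 + 0.2*n - 4.51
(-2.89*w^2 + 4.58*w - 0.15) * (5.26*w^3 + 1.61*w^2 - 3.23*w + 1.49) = -15.2014*w^5 + 19.4379*w^4 + 15.9195*w^3 - 19.341*w^2 + 7.3087*w - 0.2235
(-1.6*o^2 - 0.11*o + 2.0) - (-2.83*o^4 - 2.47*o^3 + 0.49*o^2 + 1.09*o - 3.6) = 2.83*o^4 + 2.47*o^3 - 2.09*o^2 - 1.2*o + 5.6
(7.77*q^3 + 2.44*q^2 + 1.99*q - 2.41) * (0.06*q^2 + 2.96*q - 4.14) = 0.4662*q^5 + 23.1456*q^4 - 24.826*q^3 - 4.3558*q^2 - 15.3722*q + 9.9774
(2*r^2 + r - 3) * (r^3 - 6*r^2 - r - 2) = 2*r^5 - 11*r^4 - 11*r^3 + 13*r^2 + r + 6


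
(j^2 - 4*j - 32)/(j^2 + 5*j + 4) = (j - 8)/(j + 1)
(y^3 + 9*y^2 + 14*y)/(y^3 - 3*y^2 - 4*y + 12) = y*(y + 7)/(y^2 - 5*y + 6)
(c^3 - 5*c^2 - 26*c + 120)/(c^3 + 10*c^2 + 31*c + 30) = (c^2 - 10*c + 24)/(c^2 + 5*c + 6)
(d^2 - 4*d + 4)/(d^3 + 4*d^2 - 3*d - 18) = (d - 2)/(d^2 + 6*d + 9)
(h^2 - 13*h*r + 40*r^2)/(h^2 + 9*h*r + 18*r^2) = (h^2 - 13*h*r + 40*r^2)/(h^2 + 9*h*r + 18*r^2)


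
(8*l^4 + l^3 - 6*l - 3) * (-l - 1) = -8*l^5 - 9*l^4 - l^3 + 6*l^2 + 9*l + 3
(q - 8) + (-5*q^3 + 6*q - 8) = -5*q^3 + 7*q - 16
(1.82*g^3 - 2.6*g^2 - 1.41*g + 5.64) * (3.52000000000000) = 6.4064*g^3 - 9.152*g^2 - 4.9632*g + 19.8528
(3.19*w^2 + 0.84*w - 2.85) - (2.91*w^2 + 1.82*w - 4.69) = 0.28*w^2 - 0.98*w + 1.84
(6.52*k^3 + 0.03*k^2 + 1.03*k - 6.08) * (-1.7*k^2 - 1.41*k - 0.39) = -11.084*k^5 - 9.2442*k^4 - 4.3361*k^3 + 8.872*k^2 + 8.1711*k + 2.3712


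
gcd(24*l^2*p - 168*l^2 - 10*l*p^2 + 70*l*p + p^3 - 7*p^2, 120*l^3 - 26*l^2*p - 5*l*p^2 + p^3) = 24*l^2 - 10*l*p + p^2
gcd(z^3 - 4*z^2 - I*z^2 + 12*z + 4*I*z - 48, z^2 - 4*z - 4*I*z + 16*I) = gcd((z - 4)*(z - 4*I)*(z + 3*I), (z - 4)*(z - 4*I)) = z^2 + z*(-4 - 4*I) + 16*I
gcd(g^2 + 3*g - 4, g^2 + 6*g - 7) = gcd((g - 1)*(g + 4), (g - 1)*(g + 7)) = g - 1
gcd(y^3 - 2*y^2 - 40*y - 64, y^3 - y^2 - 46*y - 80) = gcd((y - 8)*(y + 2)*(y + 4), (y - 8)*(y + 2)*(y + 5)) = y^2 - 6*y - 16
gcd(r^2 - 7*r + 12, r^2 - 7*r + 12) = r^2 - 7*r + 12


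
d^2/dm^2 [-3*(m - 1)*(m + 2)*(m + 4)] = -18*m - 30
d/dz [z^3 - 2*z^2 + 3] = z*(3*z - 4)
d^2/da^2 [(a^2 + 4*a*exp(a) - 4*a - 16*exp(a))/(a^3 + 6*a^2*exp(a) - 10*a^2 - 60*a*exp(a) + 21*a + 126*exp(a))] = 2*(-((a^2 + 4*a*exp(a) - 4*a - 16*exp(a))*(3*a^2*exp(a) - 18*a*exp(a) + 3*a + 9*exp(a) - 10) + 2*(2*a*exp(a) + a - 6*exp(a) - 2)*(6*a^2*exp(a) + 3*a^2 - 48*a*exp(a) - 20*a + 66*exp(a) + 21))*(a^3 + 6*a^2*exp(a) - 10*a^2 - 60*a*exp(a) + 21*a + 126*exp(a)) + (2*a*exp(a) - 4*exp(a) + 1)*(a^3 + 6*a^2*exp(a) - 10*a^2 - 60*a*exp(a) + 21*a + 126*exp(a))^2 + (a^2 + 4*a*exp(a) - 4*a - 16*exp(a))*(6*a^2*exp(a) + 3*a^2 - 48*a*exp(a) - 20*a + 66*exp(a) + 21)^2)/(a^3 + 6*a^2*exp(a) - 10*a^2 - 60*a*exp(a) + 21*a + 126*exp(a))^3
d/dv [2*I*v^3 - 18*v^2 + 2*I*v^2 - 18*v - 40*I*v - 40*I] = 6*I*v^2 + 4*v*(-9 + I) - 18 - 40*I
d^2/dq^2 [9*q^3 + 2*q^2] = 54*q + 4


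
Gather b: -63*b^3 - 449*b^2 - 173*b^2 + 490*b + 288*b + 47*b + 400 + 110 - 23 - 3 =-63*b^3 - 622*b^2 + 825*b + 484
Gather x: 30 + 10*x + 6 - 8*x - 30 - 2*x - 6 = 0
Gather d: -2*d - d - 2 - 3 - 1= -3*d - 6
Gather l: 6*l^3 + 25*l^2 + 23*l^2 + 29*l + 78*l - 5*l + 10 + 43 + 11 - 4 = 6*l^3 + 48*l^2 + 102*l + 60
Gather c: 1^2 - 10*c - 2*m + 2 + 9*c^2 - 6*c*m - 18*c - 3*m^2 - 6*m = 9*c^2 + c*(-6*m - 28) - 3*m^2 - 8*m + 3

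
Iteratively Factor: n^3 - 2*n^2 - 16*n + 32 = (n + 4)*(n^2 - 6*n + 8) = (n - 2)*(n + 4)*(n - 4)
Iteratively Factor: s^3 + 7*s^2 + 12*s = (s + 3)*(s^2 + 4*s) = s*(s + 3)*(s + 4)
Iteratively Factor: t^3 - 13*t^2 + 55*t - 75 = (t - 5)*(t^2 - 8*t + 15) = (t - 5)^2*(t - 3)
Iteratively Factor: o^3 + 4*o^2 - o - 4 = (o + 4)*(o^2 - 1) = (o + 1)*(o + 4)*(o - 1)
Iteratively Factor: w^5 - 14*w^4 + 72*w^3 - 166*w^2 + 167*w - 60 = (w - 1)*(w^4 - 13*w^3 + 59*w^2 - 107*w + 60) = (w - 4)*(w - 1)*(w^3 - 9*w^2 + 23*w - 15) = (w - 5)*(w - 4)*(w - 1)*(w^2 - 4*w + 3) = (w - 5)*(w - 4)*(w - 3)*(w - 1)*(w - 1)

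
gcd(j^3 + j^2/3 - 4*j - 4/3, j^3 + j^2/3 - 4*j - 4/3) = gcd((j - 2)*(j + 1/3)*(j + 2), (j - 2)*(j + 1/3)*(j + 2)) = j^3 + j^2/3 - 4*j - 4/3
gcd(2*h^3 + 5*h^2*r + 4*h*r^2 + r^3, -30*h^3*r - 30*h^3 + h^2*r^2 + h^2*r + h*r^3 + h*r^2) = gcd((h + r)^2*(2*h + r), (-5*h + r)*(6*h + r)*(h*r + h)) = 1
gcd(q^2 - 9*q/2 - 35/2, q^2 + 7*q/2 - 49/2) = 1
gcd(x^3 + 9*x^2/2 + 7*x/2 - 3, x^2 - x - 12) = x + 3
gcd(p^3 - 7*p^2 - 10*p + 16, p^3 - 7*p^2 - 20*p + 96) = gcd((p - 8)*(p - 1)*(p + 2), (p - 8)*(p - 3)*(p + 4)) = p - 8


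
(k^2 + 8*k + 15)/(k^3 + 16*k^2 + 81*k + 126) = (k + 5)/(k^2 + 13*k + 42)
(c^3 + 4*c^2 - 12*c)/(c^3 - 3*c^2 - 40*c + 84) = c/(c - 7)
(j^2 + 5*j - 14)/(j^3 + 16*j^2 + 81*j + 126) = (j - 2)/(j^2 + 9*j + 18)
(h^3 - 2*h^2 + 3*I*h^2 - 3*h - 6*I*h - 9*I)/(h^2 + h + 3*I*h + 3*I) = h - 3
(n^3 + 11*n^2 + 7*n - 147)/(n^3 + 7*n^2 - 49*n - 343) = (n - 3)/(n - 7)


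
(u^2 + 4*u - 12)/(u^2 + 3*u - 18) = (u - 2)/(u - 3)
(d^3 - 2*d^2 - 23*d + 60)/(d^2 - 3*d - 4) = (d^2 + 2*d - 15)/(d + 1)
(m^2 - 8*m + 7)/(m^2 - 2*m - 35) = (m - 1)/(m + 5)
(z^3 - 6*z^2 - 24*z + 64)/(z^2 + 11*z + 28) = (z^2 - 10*z + 16)/(z + 7)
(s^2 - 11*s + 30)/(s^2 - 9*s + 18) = (s - 5)/(s - 3)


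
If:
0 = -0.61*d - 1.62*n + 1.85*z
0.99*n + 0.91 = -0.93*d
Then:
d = -2.02891326021934*z - 1.63310069790628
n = 1.90594882020605*z + 0.614932978841254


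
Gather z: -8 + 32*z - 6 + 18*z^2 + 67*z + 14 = 18*z^2 + 99*z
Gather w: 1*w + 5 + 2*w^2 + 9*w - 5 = 2*w^2 + 10*w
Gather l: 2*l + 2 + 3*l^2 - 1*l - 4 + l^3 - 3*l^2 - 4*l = l^3 - 3*l - 2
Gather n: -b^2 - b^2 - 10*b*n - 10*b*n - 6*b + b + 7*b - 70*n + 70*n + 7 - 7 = -2*b^2 - 20*b*n + 2*b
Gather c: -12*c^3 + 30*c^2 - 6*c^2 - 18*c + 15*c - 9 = -12*c^3 + 24*c^2 - 3*c - 9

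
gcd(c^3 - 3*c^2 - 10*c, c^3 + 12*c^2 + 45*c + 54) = 1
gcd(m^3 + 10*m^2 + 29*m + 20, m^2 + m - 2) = 1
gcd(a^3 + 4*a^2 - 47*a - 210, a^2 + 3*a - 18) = a + 6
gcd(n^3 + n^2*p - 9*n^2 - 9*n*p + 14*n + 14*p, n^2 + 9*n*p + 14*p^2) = 1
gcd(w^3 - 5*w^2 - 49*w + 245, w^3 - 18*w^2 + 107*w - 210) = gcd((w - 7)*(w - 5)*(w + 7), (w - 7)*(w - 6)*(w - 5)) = w^2 - 12*w + 35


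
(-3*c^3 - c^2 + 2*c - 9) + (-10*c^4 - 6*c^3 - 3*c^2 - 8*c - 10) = -10*c^4 - 9*c^3 - 4*c^2 - 6*c - 19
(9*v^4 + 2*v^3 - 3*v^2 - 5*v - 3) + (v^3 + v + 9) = 9*v^4 + 3*v^3 - 3*v^2 - 4*v + 6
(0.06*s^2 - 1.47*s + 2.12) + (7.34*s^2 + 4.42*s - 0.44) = 7.4*s^2 + 2.95*s + 1.68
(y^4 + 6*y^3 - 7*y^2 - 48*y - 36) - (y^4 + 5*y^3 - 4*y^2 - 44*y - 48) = y^3 - 3*y^2 - 4*y + 12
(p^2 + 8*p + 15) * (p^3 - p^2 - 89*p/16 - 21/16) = p^5 + 7*p^4 + 23*p^3/16 - 973*p^2/16 - 1503*p/16 - 315/16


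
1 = 1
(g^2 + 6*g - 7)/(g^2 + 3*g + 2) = (g^2 + 6*g - 7)/(g^2 + 3*g + 2)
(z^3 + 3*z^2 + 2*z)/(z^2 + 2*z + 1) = z*(z + 2)/(z + 1)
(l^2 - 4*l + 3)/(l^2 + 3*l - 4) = (l - 3)/(l + 4)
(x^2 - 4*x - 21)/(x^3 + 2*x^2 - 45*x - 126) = 1/(x + 6)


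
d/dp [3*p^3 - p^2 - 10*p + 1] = 9*p^2 - 2*p - 10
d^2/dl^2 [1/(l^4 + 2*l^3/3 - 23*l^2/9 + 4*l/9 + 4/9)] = 18*((-54*l^2 - 18*l + 23)*(9*l^4 + 6*l^3 - 23*l^2 + 4*l + 4) + 4*(18*l^3 + 9*l^2 - 23*l + 2)^2)/(9*l^4 + 6*l^3 - 23*l^2 + 4*l + 4)^3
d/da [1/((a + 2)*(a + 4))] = 2*(-a - 3)/(a^4 + 12*a^3 + 52*a^2 + 96*a + 64)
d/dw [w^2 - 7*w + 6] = 2*w - 7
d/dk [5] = 0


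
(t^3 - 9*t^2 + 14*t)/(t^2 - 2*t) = t - 7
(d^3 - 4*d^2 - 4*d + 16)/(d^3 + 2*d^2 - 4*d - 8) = (d - 4)/(d + 2)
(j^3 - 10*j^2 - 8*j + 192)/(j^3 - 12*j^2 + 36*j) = (j^2 - 4*j - 32)/(j*(j - 6))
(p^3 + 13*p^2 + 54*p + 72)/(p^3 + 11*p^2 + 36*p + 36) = (p + 4)/(p + 2)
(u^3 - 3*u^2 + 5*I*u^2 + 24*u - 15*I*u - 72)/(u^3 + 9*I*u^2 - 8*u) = (u^2 - 3*u*(1 + I) + 9*I)/(u*(u + I))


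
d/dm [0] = 0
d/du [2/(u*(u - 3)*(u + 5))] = 2*(-3*u^2 - 4*u + 15)/(u^2*(u^4 + 4*u^3 - 26*u^2 - 60*u + 225))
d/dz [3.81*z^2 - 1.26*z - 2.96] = 7.62*z - 1.26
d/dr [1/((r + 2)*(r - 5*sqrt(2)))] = ((-r + 5*sqrt(2))*(r + 2) - (r - 5*sqrt(2))^2)/((r + 2)^2*(r - 5*sqrt(2))^3)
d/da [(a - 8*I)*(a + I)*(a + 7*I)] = 3*a^2 + 57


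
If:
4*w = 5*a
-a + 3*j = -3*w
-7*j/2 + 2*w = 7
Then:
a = 168/137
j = -154/137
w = 210/137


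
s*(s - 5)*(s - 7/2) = s^3 - 17*s^2/2 + 35*s/2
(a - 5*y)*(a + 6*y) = a^2 + a*y - 30*y^2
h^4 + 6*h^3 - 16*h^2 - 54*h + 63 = (h - 3)*(h - 1)*(h + 3)*(h + 7)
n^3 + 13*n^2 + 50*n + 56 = (n + 2)*(n + 4)*(n + 7)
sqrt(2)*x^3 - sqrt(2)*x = x*(x - 1)*(sqrt(2)*x + sqrt(2))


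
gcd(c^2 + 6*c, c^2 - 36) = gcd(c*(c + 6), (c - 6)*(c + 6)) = c + 6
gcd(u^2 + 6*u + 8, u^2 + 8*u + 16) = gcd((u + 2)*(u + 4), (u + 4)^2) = u + 4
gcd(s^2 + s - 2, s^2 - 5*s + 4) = s - 1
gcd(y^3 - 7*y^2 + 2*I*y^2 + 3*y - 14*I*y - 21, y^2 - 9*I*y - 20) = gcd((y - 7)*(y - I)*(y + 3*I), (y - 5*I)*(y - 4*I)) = 1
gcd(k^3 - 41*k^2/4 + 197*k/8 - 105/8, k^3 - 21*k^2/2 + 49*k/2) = k - 7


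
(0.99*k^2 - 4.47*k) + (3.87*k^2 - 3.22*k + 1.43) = 4.86*k^2 - 7.69*k + 1.43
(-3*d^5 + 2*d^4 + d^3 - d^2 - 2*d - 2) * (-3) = 9*d^5 - 6*d^4 - 3*d^3 + 3*d^2 + 6*d + 6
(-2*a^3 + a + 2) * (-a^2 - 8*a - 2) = 2*a^5 + 16*a^4 + 3*a^3 - 10*a^2 - 18*a - 4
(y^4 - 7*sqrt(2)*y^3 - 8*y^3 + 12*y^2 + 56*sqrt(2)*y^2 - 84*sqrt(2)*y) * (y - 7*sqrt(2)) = y^5 - 14*sqrt(2)*y^4 - 8*y^4 + 110*y^3 + 112*sqrt(2)*y^3 - 784*y^2 - 168*sqrt(2)*y^2 + 1176*y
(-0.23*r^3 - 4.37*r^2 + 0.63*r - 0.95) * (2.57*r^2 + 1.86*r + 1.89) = -0.5911*r^5 - 11.6587*r^4 - 6.9438*r^3 - 9.529*r^2 - 0.5763*r - 1.7955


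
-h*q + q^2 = q*(-h + q)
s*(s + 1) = s^2 + s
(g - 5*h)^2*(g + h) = g^3 - 9*g^2*h + 15*g*h^2 + 25*h^3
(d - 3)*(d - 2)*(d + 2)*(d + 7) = d^4 + 4*d^3 - 25*d^2 - 16*d + 84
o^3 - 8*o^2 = o^2*(o - 8)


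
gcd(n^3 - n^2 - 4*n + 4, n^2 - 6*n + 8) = n - 2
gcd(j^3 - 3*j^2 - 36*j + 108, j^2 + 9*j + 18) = j + 6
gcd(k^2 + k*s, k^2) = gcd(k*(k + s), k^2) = k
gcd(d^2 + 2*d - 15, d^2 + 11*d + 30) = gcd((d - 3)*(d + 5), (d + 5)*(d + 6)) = d + 5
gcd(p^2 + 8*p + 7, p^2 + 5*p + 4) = p + 1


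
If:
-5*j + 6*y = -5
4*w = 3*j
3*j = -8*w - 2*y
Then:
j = 5/32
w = 15/128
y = -45/64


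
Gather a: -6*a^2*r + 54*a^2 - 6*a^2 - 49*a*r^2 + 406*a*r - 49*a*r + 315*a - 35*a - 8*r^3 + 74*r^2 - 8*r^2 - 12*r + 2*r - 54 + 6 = a^2*(48 - 6*r) + a*(-49*r^2 + 357*r + 280) - 8*r^3 + 66*r^2 - 10*r - 48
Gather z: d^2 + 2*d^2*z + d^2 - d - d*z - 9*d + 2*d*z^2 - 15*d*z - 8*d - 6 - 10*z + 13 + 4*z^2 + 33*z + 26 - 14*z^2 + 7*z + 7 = 2*d^2 - 18*d + z^2*(2*d - 10) + z*(2*d^2 - 16*d + 30) + 40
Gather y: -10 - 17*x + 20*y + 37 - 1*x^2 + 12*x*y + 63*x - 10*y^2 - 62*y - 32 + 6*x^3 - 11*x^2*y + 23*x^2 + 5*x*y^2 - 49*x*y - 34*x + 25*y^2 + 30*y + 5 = 6*x^3 + 22*x^2 + 12*x + y^2*(5*x + 15) + y*(-11*x^2 - 37*x - 12)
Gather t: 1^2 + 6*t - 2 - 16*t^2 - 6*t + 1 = -16*t^2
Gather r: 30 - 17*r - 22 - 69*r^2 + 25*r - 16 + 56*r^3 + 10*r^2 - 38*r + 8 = 56*r^3 - 59*r^2 - 30*r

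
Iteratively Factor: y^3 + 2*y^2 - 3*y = (y + 3)*(y^2 - y) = y*(y + 3)*(y - 1)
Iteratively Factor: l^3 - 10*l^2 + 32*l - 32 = (l - 2)*(l^2 - 8*l + 16) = (l - 4)*(l - 2)*(l - 4)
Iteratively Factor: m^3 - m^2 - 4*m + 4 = (m - 2)*(m^2 + m - 2) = (m - 2)*(m + 2)*(m - 1)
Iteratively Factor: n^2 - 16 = (n - 4)*(n + 4)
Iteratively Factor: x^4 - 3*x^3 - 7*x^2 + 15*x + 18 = (x + 1)*(x^3 - 4*x^2 - 3*x + 18) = (x + 1)*(x + 2)*(x^2 - 6*x + 9) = (x - 3)*(x + 1)*(x + 2)*(x - 3)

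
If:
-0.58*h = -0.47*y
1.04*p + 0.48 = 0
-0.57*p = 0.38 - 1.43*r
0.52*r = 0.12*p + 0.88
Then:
No Solution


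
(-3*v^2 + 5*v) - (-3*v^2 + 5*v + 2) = -2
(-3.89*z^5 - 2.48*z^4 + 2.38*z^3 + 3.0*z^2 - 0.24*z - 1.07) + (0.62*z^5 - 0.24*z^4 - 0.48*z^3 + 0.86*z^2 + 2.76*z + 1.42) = -3.27*z^5 - 2.72*z^4 + 1.9*z^3 + 3.86*z^2 + 2.52*z + 0.35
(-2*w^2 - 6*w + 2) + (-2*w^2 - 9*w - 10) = -4*w^2 - 15*w - 8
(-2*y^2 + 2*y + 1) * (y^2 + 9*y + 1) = -2*y^4 - 16*y^3 + 17*y^2 + 11*y + 1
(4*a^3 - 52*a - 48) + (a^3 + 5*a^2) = 5*a^3 + 5*a^2 - 52*a - 48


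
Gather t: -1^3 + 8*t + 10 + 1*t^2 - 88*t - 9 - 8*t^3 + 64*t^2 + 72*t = -8*t^3 + 65*t^2 - 8*t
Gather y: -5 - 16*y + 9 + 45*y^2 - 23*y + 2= 45*y^2 - 39*y + 6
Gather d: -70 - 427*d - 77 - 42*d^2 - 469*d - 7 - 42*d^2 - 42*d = -84*d^2 - 938*d - 154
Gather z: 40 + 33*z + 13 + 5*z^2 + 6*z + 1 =5*z^2 + 39*z + 54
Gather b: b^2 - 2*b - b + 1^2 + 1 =b^2 - 3*b + 2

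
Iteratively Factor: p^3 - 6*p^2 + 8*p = (p)*(p^2 - 6*p + 8) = p*(p - 2)*(p - 4)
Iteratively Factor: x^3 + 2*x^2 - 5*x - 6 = (x + 3)*(x^2 - x - 2) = (x + 1)*(x + 3)*(x - 2)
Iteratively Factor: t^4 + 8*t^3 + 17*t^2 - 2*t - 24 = (t + 3)*(t^3 + 5*t^2 + 2*t - 8) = (t - 1)*(t + 3)*(t^2 + 6*t + 8) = (t - 1)*(t + 2)*(t + 3)*(t + 4)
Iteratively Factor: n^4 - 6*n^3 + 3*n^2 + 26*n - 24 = (n + 2)*(n^3 - 8*n^2 + 19*n - 12) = (n - 1)*(n + 2)*(n^2 - 7*n + 12) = (n - 4)*(n - 1)*(n + 2)*(n - 3)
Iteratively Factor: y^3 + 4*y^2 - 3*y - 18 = (y + 3)*(y^2 + y - 6) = (y + 3)^2*(y - 2)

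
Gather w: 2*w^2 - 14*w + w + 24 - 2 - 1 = 2*w^2 - 13*w + 21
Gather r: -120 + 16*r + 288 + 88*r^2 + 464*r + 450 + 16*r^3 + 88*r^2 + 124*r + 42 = 16*r^3 + 176*r^2 + 604*r + 660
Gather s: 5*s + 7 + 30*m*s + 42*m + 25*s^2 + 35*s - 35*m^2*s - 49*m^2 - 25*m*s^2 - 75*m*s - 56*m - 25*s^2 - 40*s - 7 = -49*m^2 - 25*m*s^2 - 14*m + s*(-35*m^2 - 45*m)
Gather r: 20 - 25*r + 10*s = -25*r + 10*s + 20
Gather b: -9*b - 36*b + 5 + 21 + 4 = 30 - 45*b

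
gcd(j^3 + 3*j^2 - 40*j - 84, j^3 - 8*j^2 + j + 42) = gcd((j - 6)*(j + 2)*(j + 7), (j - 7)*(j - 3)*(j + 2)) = j + 2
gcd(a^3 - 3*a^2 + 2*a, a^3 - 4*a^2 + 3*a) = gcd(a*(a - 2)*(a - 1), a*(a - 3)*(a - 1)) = a^2 - a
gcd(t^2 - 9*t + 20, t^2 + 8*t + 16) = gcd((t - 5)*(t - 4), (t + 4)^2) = 1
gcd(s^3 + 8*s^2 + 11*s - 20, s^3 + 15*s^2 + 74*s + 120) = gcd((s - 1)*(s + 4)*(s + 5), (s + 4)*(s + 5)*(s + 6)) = s^2 + 9*s + 20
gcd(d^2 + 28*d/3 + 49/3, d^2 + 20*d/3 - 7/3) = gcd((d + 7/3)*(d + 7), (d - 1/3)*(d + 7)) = d + 7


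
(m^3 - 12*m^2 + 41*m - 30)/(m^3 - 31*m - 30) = (m^2 - 6*m + 5)/(m^2 + 6*m + 5)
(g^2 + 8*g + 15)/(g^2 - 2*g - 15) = (g + 5)/(g - 5)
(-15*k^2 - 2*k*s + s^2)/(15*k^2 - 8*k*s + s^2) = (3*k + s)/(-3*k + s)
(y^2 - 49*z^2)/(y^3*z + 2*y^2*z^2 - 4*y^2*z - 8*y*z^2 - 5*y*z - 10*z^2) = (-y^2 + 49*z^2)/(z*(-y^3 - 2*y^2*z + 4*y^2 + 8*y*z + 5*y + 10*z))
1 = 1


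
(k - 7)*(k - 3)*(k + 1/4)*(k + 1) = k^4 - 35*k^3/4 + 35*k^2/4 + 95*k/4 + 21/4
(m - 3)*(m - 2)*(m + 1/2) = m^3 - 9*m^2/2 + 7*m/2 + 3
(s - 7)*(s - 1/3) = s^2 - 22*s/3 + 7/3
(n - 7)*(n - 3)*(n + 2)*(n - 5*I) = n^4 - 8*n^3 - 5*I*n^3 + n^2 + 40*I*n^2 + 42*n - 5*I*n - 210*I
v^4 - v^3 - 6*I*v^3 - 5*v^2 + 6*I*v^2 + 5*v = v*(v - 1)*(v - 5*I)*(v - I)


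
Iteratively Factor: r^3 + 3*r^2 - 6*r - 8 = (r + 1)*(r^2 + 2*r - 8) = (r + 1)*(r + 4)*(r - 2)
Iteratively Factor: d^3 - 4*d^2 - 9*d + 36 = (d - 3)*(d^2 - d - 12) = (d - 3)*(d + 3)*(d - 4)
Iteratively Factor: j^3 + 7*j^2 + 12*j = (j)*(j^2 + 7*j + 12) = j*(j + 3)*(j + 4)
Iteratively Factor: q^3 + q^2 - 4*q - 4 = (q - 2)*(q^2 + 3*q + 2) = (q - 2)*(q + 2)*(q + 1)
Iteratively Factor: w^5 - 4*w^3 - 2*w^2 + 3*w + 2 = (w - 1)*(w^4 + w^3 - 3*w^2 - 5*w - 2) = (w - 1)*(w + 1)*(w^3 - 3*w - 2) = (w - 2)*(w - 1)*(w + 1)*(w^2 + 2*w + 1) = (w - 2)*(w - 1)*(w + 1)^2*(w + 1)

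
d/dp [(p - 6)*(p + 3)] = 2*p - 3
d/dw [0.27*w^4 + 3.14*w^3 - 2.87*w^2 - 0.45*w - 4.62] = 1.08*w^3 + 9.42*w^2 - 5.74*w - 0.45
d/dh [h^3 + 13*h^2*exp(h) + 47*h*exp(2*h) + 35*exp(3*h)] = 13*h^2*exp(h) + 3*h^2 + 94*h*exp(2*h) + 26*h*exp(h) + 105*exp(3*h) + 47*exp(2*h)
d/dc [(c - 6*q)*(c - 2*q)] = 2*c - 8*q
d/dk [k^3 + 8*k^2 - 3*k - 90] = 3*k^2 + 16*k - 3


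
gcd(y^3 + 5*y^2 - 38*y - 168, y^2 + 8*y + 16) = y + 4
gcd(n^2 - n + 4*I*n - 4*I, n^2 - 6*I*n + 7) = 1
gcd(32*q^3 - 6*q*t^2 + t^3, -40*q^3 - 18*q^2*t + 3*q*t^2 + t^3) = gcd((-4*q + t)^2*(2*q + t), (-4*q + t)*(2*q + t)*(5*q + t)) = 8*q^2 + 2*q*t - t^2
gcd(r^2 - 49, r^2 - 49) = r^2 - 49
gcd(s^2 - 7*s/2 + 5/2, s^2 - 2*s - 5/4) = s - 5/2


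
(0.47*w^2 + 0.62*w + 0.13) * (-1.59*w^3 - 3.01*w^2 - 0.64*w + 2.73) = -0.7473*w^5 - 2.4005*w^4 - 2.3737*w^3 + 0.495*w^2 + 1.6094*w + 0.3549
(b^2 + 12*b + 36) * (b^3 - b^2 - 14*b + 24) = b^5 + 11*b^4 + 10*b^3 - 180*b^2 - 216*b + 864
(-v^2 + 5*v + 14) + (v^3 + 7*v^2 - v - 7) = v^3 + 6*v^2 + 4*v + 7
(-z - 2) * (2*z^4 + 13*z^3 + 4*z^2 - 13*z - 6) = -2*z^5 - 17*z^4 - 30*z^3 + 5*z^2 + 32*z + 12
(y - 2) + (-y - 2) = -4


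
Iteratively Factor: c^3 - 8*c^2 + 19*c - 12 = (c - 3)*(c^2 - 5*c + 4) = (c - 3)*(c - 1)*(c - 4)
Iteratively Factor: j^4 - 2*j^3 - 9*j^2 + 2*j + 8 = (j - 1)*(j^3 - j^2 - 10*j - 8) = (j - 4)*(j - 1)*(j^2 + 3*j + 2) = (j - 4)*(j - 1)*(j + 1)*(j + 2)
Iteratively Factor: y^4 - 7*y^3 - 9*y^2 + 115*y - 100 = (y + 4)*(y^3 - 11*y^2 + 35*y - 25) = (y - 1)*(y + 4)*(y^2 - 10*y + 25) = (y - 5)*(y - 1)*(y + 4)*(y - 5)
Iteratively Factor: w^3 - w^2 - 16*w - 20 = (w - 5)*(w^2 + 4*w + 4) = (w - 5)*(w + 2)*(w + 2)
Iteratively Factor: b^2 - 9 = (b - 3)*(b + 3)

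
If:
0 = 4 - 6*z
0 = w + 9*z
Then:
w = -6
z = 2/3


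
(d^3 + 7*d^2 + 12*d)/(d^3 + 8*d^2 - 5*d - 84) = d*(d + 3)/(d^2 + 4*d - 21)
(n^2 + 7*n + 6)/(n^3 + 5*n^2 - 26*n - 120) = (n + 1)/(n^2 - n - 20)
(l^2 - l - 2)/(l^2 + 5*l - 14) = (l + 1)/(l + 7)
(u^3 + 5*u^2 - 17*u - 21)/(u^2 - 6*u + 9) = (u^2 + 8*u + 7)/(u - 3)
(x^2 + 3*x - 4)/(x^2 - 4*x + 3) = (x + 4)/(x - 3)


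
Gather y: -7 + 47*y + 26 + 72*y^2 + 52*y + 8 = 72*y^2 + 99*y + 27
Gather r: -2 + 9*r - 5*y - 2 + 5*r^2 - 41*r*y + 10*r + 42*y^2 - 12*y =5*r^2 + r*(19 - 41*y) + 42*y^2 - 17*y - 4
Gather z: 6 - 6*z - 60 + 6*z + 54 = 0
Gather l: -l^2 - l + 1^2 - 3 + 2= -l^2 - l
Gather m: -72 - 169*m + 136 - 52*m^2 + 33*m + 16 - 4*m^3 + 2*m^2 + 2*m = -4*m^3 - 50*m^2 - 134*m + 80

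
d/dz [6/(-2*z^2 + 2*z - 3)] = 12*(2*z - 1)/(2*z^2 - 2*z + 3)^2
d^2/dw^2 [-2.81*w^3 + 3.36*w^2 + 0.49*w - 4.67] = 6.72 - 16.86*w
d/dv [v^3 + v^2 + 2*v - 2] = 3*v^2 + 2*v + 2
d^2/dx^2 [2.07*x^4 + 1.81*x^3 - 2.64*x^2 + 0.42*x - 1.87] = 24.84*x^2 + 10.86*x - 5.28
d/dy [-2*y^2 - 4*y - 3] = -4*y - 4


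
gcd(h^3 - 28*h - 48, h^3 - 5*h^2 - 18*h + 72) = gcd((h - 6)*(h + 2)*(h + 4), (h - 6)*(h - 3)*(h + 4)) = h^2 - 2*h - 24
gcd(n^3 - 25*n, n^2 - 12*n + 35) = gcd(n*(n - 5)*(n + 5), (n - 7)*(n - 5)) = n - 5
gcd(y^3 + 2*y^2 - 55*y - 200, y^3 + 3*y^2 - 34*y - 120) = y + 5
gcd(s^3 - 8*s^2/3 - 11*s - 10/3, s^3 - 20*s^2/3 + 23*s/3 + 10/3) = s^2 - 14*s/3 - 5/3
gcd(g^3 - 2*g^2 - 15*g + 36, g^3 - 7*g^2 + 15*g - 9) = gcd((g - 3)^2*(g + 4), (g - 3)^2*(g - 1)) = g^2 - 6*g + 9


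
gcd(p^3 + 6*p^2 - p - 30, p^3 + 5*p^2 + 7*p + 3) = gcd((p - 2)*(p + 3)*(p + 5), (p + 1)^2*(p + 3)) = p + 3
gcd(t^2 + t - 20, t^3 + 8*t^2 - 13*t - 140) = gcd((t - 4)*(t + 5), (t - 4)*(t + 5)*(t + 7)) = t^2 + t - 20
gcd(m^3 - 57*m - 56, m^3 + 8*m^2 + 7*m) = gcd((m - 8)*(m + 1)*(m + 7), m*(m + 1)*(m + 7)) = m^2 + 8*m + 7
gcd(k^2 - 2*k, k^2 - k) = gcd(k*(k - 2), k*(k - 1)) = k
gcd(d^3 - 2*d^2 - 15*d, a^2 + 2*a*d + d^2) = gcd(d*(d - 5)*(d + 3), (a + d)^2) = 1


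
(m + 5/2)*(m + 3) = m^2 + 11*m/2 + 15/2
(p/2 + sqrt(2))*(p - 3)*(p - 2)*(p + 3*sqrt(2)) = p^4/2 - 5*p^3/2 + 5*sqrt(2)*p^3/2 - 25*sqrt(2)*p^2/2 + 9*p^2 - 30*p + 15*sqrt(2)*p + 36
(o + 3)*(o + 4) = o^2 + 7*o + 12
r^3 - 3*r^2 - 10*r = r*(r - 5)*(r + 2)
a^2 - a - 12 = (a - 4)*(a + 3)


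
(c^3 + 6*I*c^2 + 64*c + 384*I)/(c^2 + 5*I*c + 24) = (c^2 - 2*I*c + 48)/(c - 3*I)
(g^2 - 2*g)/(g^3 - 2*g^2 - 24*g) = (2 - g)/(-g^2 + 2*g + 24)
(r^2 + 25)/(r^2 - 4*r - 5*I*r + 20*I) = (r + 5*I)/(r - 4)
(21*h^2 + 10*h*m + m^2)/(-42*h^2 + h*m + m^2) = (-3*h - m)/(6*h - m)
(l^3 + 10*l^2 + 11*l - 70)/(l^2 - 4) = (l^2 + 12*l + 35)/(l + 2)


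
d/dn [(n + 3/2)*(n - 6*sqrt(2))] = 2*n - 6*sqrt(2) + 3/2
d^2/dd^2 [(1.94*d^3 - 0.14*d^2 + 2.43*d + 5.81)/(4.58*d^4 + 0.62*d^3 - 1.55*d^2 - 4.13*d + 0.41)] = (81.3884320000002*d^9 - 17.620176*d^8 + 691.91892*d^7 + 3063.23692*d^6 + 307.640556*d^5 - 455.597172*d^4 - 525.131706*d^3 - 164.087886*d^2 + 225.517152*d + 213.768058)/(96.071912*d^12 + 39.016104*d^11 - 92.258604*d^10 - 286.067548*d^9 - 13.341426*d^8 + 182.60457*d^7 + 237.460783*d^6 - 46.937085*d^5 - 80.348892*d^4 - 54.384641*d^3 + 20.198322*d^2 - 2.082759*d + 0.068921)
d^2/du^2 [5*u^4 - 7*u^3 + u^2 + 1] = 60*u^2 - 42*u + 2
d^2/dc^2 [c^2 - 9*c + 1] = 2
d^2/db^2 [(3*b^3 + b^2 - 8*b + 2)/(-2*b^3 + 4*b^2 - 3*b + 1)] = 2*(-28*b^6 + 150*b^5 - 258*b^4 + 167*b^3 + 3*b^2 - 45*b + 13)/(8*b^9 - 48*b^8 + 132*b^7 - 220*b^6 + 246*b^5 - 192*b^4 + 105*b^3 - 39*b^2 + 9*b - 1)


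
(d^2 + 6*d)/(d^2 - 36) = d/(d - 6)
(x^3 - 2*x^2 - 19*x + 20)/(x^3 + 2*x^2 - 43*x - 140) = (x^2 - 6*x + 5)/(x^2 - 2*x - 35)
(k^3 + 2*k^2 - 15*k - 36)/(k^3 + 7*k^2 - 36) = (k^2 - k - 12)/(k^2 + 4*k - 12)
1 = 1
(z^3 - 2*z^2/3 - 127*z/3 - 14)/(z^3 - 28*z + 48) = (3*z^2 - 20*z - 7)/(3*(z^2 - 6*z + 8))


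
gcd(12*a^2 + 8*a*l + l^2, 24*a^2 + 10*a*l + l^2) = 6*a + l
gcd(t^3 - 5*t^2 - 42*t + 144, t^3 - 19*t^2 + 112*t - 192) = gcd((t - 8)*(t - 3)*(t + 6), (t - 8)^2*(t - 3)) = t^2 - 11*t + 24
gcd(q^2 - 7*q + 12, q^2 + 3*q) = 1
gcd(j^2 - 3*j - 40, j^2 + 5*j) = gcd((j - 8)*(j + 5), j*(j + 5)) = j + 5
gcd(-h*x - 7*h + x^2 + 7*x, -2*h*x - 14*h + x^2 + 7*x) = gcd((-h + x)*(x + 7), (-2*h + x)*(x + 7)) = x + 7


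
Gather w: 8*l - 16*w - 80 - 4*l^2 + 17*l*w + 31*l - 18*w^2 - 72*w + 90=-4*l^2 + 39*l - 18*w^2 + w*(17*l - 88) + 10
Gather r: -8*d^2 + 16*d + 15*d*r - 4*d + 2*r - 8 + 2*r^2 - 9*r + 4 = -8*d^2 + 12*d + 2*r^2 + r*(15*d - 7) - 4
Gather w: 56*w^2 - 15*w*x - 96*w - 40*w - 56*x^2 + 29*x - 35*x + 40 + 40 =56*w^2 + w*(-15*x - 136) - 56*x^2 - 6*x + 80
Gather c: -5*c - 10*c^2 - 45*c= -10*c^2 - 50*c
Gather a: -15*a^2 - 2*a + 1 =-15*a^2 - 2*a + 1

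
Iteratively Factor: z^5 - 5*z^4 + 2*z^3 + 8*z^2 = (z - 2)*(z^4 - 3*z^3 - 4*z^2) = (z - 4)*(z - 2)*(z^3 + z^2) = z*(z - 4)*(z - 2)*(z^2 + z) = z^2*(z - 4)*(z - 2)*(z + 1)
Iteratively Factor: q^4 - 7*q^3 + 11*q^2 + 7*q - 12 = (q - 3)*(q^3 - 4*q^2 - q + 4) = (q - 4)*(q - 3)*(q^2 - 1) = (q - 4)*(q - 3)*(q - 1)*(q + 1)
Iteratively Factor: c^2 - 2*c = (c)*(c - 2)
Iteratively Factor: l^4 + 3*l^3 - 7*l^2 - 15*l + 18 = (l - 1)*(l^3 + 4*l^2 - 3*l - 18) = (l - 2)*(l - 1)*(l^2 + 6*l + 9) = (l - 2)*(l - 1)*(l + 3)*(l + 3)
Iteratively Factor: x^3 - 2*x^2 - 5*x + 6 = (x + 2)*(x^2 - 4*x + 3) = (x - 3)*(x + 2)*(x - 1)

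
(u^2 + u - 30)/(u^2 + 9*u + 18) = (u - 5)/(u + 3)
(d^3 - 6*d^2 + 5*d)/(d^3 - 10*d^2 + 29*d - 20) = d/(d - 4)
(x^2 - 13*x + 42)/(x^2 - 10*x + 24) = (x - 7)/(x - 4)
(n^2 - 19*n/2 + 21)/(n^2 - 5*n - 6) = (n - 7/2)/(n + 1)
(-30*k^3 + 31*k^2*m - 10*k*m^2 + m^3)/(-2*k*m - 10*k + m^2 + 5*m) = (15*k^2 - 8*k*m + m^2)/(m + 5)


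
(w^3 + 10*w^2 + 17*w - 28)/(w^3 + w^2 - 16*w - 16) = (w^2 + 6*w - 7)/(w^2 - 3*w - 4)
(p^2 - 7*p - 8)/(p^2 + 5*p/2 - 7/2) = 2*(p^2 - 7*p - 8)/(2*p^2 + 5*p - 7)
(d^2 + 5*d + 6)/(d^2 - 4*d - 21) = (d + 2)/(d - 7)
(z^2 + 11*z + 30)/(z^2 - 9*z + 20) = (z^2 + 11*z + 30)/(z^2 - 9*z + 20)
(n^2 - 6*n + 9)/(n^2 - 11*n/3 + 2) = 3*(n - 3)/(3*n - 2)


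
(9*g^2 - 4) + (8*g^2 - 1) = 17*g^2 - 5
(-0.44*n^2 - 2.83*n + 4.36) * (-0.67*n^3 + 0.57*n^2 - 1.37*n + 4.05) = 0.2948*n^5 + 1.6453*n^4 - 3.9315*n^3 + 4.5803*n^2 - 17.4347*n + 17.658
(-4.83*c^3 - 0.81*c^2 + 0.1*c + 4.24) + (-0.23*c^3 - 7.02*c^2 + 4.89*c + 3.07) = -5.06*c^3 - 7.83*c^2 + 4.99*c + 7.31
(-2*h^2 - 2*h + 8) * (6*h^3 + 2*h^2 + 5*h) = -12*h^5 - 16*h^4 + 34*h^3 + 6*h^2 + 40*h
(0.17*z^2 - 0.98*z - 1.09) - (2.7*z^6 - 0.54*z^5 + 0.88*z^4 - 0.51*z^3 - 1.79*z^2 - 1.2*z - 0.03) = -2.7*z^6 + 0.54*z^5 - 0.88*z^4 + 0.51*z^3 + 1.96*z^2 + 0.22*z - 1.06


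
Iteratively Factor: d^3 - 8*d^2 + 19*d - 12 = (d - 1)*(d^2 - 7*d + 12) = (d - 3)*(d - 1)*(d - 4)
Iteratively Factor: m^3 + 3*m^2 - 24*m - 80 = (m + 4)*(m^2 - m - 20) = (m - 5)*(m + 4)*(m + 4)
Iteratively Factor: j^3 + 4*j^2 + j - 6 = (j + 2)*(j^2 + 2*j - 3) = (j + 2)*(j + 3)*(j - 1)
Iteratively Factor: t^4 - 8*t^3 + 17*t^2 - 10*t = (t)*(t^3 - 8*t^2 + 17*t - 10) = t*(t - 1)*(t^2 - 7*t + 10) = t*(t - 2)*(t - 1)*(t - 5)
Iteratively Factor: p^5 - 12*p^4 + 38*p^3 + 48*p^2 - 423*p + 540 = (p - 4)*(p^4 - 8*p^3 + 6*p^2 + 72*p - 135) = (p - 4)*(p + 3)*(p^3 - 11*p^2 + 39*p - 45) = (p - 4)*(p - 3)*(p + 3)*(p^2 - 8*p + 15) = (p - 5)*(p - 4)*(p - 3)*(p + 3)*(p - 3)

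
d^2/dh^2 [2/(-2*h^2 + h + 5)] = 4*(-4*h^2 + 2*h + (4*h - 1)^2 + 10)/(-2*h^2 + h + 5)^3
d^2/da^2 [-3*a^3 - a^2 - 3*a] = -18*a - 2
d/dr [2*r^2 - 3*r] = 4*r - 3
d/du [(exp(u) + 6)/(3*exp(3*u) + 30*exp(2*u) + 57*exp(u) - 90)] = 2*(-exp(u) - 2)*exp(u)/(3*(exp(4*u) + 8*exp(3*u) + 6*exp(2*u) - 40*exp(u) + 25))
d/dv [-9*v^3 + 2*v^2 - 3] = v*(4 - 27*v)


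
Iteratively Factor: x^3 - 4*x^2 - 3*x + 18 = (x - 3)*(x^2 - x - 6) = (x - 3)*(x + 2)*(x - 3)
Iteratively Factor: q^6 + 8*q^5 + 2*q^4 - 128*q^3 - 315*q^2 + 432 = (q + 3)*(q^5 + 5*q^4 - 13*q^3 - 89*q^2 - 48*q + 144) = (q + 3)^2*(q^4 + 2*q^3 - 19*q^2 - 32*q + 48) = (q - 4)*(q + 3)^2*(q^3 + 6*q^2 + 5*q - 12) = (q - 4)*(q + 3)^2*(q + 4)*(q^2 + 2*q - 3) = (q - 4)*(q + 3)^3*(q + 4)*(q - 1)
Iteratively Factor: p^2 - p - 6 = (p + 2)*(p - 3)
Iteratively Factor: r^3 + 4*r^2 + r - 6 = (r + 2)*(r^2 + 2*r - 3) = (r + 2)*(r + 3)*(r - 1)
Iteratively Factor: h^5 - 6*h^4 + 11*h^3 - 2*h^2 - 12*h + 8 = (h - 2)*(h^4 - 4*h^3 + 3*h^2 + 4*h - 4) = (h - 2)*(h + 1)*(h^3 - 5*h^2 + 8*h - 4) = (h - 2)^2*(h + 1)*(h^2 - 3*h + 2) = (h - 2)^3*(h + 1)*(h - 1)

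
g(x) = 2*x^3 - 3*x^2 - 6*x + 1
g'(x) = 6*x^2 - 6*x - 6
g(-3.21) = -76.80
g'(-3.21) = 75.08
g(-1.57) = -4.71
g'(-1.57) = 18.21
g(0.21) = -0.37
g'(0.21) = -7.00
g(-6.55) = -650.43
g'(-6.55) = 290.72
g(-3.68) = -117.22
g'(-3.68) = 97.33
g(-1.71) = -7.51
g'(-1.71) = 21.80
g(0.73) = -4.20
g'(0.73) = -7.18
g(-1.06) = 1.61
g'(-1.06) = 7.10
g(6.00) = 289.00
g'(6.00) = 174.00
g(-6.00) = -503.00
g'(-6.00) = 246.00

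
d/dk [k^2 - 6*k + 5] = 2*k - 6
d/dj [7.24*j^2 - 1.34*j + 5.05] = 14.48*j - 1.34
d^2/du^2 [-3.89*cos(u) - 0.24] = 3.89*cos(u)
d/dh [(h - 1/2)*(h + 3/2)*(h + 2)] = 3*h^2 + 6*h + 5/4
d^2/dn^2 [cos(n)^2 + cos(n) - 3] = -cos(n) - 2*cos(2*n)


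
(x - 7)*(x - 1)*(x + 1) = x^3 - 7*x^2 - x + 7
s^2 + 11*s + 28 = (s + 4)*(s + 7)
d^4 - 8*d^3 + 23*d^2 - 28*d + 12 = (d - 3)*(d - 2)^2*(d - 1)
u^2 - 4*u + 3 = (u - 3)*(u - 1)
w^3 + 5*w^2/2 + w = w*(w + 1/2)*(w + 2)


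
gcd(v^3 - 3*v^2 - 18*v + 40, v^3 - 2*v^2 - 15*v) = v - 5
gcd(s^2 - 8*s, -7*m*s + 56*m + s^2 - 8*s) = s - 8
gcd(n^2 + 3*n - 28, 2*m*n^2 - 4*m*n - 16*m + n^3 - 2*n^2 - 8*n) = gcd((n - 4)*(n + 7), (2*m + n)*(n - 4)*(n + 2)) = n - 4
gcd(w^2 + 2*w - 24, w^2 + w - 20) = w - 4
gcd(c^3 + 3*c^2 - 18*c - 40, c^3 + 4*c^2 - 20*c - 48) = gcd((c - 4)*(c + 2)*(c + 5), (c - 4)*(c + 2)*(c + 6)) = c^2 - 2*c - 8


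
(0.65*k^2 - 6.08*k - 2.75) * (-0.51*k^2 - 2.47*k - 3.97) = -0.3315*k^4 + 1.4953*k^3 + 13.8396*k^2 + 30.9301*k + 10.9175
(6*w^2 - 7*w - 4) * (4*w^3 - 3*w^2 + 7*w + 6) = 24*w^5 - 46*w^4 + 47*w^3 - w^2 - 70*w - 24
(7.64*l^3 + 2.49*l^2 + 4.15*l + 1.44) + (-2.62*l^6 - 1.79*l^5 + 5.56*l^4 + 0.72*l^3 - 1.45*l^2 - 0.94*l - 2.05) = -2.62*l^6 - 1.79*l^5 + 5.56*l^4 + 8.36*l^3 + 1.04*l^2 + 3.21*l - 0.61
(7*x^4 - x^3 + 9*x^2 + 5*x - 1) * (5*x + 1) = 35*x^5 + 2*x^4 + 44*x^3 + 34*x^2 - 1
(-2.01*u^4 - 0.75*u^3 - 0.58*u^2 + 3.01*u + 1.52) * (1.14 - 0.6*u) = 1.206*u^5 - 1.8414*u^4 - 0.507*u^3 - 2.4672*u^2 + 2.5194*u + 1.7328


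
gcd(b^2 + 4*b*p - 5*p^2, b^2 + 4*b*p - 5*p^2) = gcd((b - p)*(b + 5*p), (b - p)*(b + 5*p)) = -b^2 - 4*b*p + 5*p^2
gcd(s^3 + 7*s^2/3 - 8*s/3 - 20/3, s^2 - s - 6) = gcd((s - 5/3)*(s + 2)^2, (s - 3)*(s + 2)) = s + 2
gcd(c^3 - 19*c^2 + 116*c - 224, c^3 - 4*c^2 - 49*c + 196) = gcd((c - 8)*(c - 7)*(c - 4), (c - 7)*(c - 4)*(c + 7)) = c^2 - 11*c + 28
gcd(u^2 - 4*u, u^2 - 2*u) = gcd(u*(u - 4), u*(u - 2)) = u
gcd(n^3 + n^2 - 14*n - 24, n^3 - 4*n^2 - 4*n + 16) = n^2 - 2*n - 8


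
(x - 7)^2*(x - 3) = x^3 - 17*x^2 + 91*x - 147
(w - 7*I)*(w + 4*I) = w^2 - 3*I*w + 28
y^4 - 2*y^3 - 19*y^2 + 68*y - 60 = (y - 3)*(y - 2)^2*(y + 5)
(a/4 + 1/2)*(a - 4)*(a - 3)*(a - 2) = a^4/4 - 7*a^3/4 + 2*a^2 + 7*a - 12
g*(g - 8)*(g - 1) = g^3 - 9*g^2 + 8*g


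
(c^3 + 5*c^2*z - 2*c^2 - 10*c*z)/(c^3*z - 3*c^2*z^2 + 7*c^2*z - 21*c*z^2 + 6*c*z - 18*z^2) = c*(c^2 + 5*c*z - 2*c - 10*z)/(z*(c^3 - 3*c^2*z + 7*c^2 - 21*c*z + 6*c - 18*z))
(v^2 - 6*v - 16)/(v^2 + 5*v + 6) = (v - 8)/(v + 3)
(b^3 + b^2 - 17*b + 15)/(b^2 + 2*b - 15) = b - 1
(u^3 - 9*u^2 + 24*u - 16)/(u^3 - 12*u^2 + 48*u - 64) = (u - 1)/(u - 4)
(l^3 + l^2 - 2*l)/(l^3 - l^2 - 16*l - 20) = l*(l - 1)/(l^2 - 3*l - 10)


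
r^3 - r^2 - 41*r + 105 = (r - 5)*(r - 3)*(r + 7)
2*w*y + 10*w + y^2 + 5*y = (2*w + y)*(y + 5)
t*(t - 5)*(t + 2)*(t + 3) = t^4 - 19*t^2 - 30*t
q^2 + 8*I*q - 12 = (q + 2*I)*(q + 6*I)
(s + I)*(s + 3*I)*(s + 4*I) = s^3 + 8*I*s^2 - 19*s - 12*I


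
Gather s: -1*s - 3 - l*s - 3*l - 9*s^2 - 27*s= -3*l - 9*s^2 + s*(-l - 28) - 3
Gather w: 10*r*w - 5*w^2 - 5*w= -5*w^2 + w*(10*r - 5)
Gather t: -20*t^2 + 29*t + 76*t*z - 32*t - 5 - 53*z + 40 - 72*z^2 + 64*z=-20*t^2 + t*(76*z - 3) - 72*z^2 + 11*z + 35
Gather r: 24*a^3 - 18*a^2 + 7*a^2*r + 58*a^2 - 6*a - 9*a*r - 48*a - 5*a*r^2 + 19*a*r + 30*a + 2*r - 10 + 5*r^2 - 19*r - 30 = 24*a^3 + 40*a^2 - 24*a + r^2*(5 - 5*a) + r*(7*a^2 + 10*a - 17) - 40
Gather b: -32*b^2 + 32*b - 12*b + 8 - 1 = -32*b^2 + 20*b + 7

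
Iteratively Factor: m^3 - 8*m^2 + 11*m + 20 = (m - 5)*(m^2 - 3*m - 4) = (m - 5)*(m - 4)*(m + 1)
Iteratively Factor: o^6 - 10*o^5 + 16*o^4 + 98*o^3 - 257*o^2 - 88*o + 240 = (o + 1)*(o^5 - 11*o^4 + 27*o^3 + 71*o^2 - 328*o + 240) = (o - 1)*(o + 1)*(o^4 - 10*o^3 + 17*o^2 + 88*o - 240) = (o - 1)*(o + 1)*(o + 3)*(o^3 - 13*o^2 + 56*o - 80) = (o - 4)*(o - 1)*(o + 1)*(o + 3)*(o^2 - 9*o + 20) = (o - 5)*(o - 4)*(o - 1)*(o + 1)*(o + 3)*(o - 4)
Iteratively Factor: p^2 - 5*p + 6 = (p - 3)*(p - 2)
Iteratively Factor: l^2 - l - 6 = (l + 2)*(l - 3)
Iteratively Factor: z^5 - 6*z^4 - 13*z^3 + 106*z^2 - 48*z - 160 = (z - 5)*(z^4 - z^3 - 18*z^2 + 16*z + 32) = (z - 5)*(z + 4)*(z^3 - 5*z^2 + 2*z + 8) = (z - 5)*(z - 2)*(z + 4)*(z^2 - 3*z - 4) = (z - 5)*(z - 4)*(z - 2)*(z + 4)*(z + 1)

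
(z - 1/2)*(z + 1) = z^2 + z/2 - 1/2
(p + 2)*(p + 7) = p^2 + 9*p + 14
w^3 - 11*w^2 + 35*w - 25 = (w - 5)^2*(w - 1)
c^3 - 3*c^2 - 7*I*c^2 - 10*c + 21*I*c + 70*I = (c - 5)*(c + 2)*(c - 7*I)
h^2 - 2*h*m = h*(h - 2*m)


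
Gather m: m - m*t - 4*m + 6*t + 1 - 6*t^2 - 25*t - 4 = m*(-t - 3) - 6*t^2 - 19*t - 3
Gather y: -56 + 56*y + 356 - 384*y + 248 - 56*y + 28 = 576 - 384*y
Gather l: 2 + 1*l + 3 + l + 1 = 2*l + 6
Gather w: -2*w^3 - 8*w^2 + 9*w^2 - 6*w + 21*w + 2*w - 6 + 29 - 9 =-2*w^3 + w^2 + 17*w + 14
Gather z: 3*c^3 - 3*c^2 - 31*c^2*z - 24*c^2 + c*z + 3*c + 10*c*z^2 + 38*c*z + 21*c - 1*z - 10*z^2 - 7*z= 3*c^3 - 27*c^2 + 24*c + z^2*(10*c - 10) + z*(-31*c^2 + 39*c - 8)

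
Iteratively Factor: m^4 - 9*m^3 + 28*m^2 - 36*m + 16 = (m - 4)*(m^3 - 5*m^2 + 8*m - 4) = (m - 4)*(m - 2)*(m^2 - 3*m + 2) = (m - 4)*(m - 2)^2*(m - 1)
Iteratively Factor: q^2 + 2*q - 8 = (q + 4)*(q - 2)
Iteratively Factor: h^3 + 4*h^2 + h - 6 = (h + 2)*(h^2 + 2*h - 3) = (h - 1)*(h + 2)*(h + 3)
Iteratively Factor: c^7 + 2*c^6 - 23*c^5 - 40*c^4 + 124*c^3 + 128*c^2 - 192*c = (c + 3)*(c^6 - c^5 - 20*c^4 + 20*c^3 + 64*c^2 - 64*c) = (c - 1)*(c + 3)*(c^5 - 20*c^3 + 64*c) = (c - 1)*(c + 3)*(c + 4)*(c^4 - 4*c^3 - 4*c^2 + 16*c) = c*(c - 1)*(c + 3)*(c + 4)*(c^3 - 4*c^2 - 4*c + 16) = c*(c - 1)*(c + 2)*(c + 3)*(c + 4)*(c^2 - 6*c + 8) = c*(c - 4)*(c - 1)*(c + 2)*(c + 3)*(c + 4)*(c - 2)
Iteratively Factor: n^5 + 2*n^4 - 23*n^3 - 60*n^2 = (n)*(n^4 + 2*n^3 - 23*n^2 - 60*n) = n*(n + 4)*(n^3 - 2*n^2 - 15*n) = n*(n - 5)*(n + 4)*(n^2 + 3*n) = n*(n - 5)*(n + 3)*(n + 4)*(n)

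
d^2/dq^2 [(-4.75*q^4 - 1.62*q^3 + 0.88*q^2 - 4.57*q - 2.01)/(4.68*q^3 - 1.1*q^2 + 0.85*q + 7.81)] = (-1.70530256582424e-13*q^7 + 48.164704*q^6 + 506.447652000001*q^5 + 526.668234*q^4 - 792.502796*q^3 - 1554.064848*q^2 - 376.368564*q + 130.588756)/(102.503232*q^9 - 72.27792*q^8 + 72.83952*q^7 + 485.587432*q^6 - 228.00588*q^5 + 212.37513*q^4 + 813.185269*q^3 - 184.358955*q^2 + 155.540055*q + 476.379541)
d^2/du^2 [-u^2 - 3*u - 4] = -2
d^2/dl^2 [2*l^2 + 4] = 4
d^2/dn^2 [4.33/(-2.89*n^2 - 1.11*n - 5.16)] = (72.329186*n^2 + 27.780414*n - 4.33*(5.78*n + 1.11)*(11.56*n + 2.22) + 129.141384)/(2.89*n^2 + 1.11*n + 5.16)^3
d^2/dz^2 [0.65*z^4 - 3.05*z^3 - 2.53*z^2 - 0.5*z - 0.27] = 7.8*z^2 - 18.3*z - 5.06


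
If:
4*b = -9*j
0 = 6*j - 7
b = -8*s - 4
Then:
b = -21/8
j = 7/6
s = -11/64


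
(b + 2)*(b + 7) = b^2 + 9*b + 14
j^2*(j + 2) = j^3 + 2*j^2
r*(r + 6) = r^2 + 6*r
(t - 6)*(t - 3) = t^2 - 9*t + 18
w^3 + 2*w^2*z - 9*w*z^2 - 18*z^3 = (w - 3*z)*(w + 2*z)*(w + 3*z)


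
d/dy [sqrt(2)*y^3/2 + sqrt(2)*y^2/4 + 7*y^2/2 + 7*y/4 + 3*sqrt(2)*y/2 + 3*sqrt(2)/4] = 3*sqrt(2)*y^2/2 + sqrt(2)*y/2 + 7*y + 7/4 + 3*sqrt(2)/2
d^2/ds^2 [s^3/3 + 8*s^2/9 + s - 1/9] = 2*s + 16/9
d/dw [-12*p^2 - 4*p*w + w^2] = -4*p + 2*w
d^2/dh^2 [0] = 0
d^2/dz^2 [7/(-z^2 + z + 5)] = 14*(-z^2 + z + (2*z - 1)^2 + 5)/(-z^2 + z + 5)^3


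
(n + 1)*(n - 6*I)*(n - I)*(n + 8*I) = n^4 + n^3 + I*n^3 + 50*n^2 + I*n^2 + 50*n - 48*I*n - 48*I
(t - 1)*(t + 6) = t^2 + 5*t - 6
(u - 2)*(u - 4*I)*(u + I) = u^3 - 2*u^2 - 3*I*u^2 + 4*u + 6*I*u - 8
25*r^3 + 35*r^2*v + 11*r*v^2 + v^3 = (r + v)*(5*r + v)^2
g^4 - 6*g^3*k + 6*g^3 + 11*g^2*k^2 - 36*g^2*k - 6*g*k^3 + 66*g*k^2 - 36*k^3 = (g + 6)*(g - 3*k)*(g - 2*k)*(g - k)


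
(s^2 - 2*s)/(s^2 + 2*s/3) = 3*(s - 2)/(3*s + 2)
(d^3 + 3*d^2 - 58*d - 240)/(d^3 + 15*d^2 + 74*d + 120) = (d - 8)/(d + 4)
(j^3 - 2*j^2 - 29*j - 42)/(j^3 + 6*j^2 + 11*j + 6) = (j - 7)/(j + 1)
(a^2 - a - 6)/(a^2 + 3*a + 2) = (a - 3)/(a + 1)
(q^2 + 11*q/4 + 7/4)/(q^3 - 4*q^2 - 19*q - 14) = (q + 7/4)/(q^2 - 5*q - 14)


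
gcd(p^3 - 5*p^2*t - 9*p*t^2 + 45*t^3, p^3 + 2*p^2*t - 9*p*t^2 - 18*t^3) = p^2 - 9*t^2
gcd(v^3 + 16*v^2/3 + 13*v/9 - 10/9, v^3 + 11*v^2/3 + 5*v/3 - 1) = v - 1/3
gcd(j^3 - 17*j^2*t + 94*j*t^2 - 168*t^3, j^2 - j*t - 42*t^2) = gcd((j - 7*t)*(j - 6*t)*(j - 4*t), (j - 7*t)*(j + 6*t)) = -j + 7*t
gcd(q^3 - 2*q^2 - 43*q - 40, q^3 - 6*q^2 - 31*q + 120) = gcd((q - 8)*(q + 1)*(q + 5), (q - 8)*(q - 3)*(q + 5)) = q^2 - 3*q - 40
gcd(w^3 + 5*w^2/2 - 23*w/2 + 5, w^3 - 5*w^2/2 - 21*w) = 1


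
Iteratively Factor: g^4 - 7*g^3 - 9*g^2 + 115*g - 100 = (g - 5)*(g^3 - 2*g^2 - 19*g + 20) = (g - 5)^2*(g^2 + 3*g - 4) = (g - 5)^2*(g + 4)*(g - 1)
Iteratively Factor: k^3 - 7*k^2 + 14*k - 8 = (k - 1)*(k^2 - 6*k + 8) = (k - 2)*(k - 1)*(k - 4)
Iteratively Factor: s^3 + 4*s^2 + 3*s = (s)*(s^2 + 4*s + 3) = s*(s + 3)*(s + 1)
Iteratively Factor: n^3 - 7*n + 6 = (n - 1)*(n^2 + n - 6) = (n - 1)*(n + 3)*(n - 2)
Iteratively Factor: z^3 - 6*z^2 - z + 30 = (z + 2)*(z^2 - 8*z + 15) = (z - 3)*(z + 2)*(z - 5)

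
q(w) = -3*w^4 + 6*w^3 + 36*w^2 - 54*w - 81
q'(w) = -12*w^3 + 18*w^2 + 72*w - 54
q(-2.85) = 28.49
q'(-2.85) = 164.79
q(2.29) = -26.32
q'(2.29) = 61.17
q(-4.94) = -1445.64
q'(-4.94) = 1476.23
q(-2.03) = 75.83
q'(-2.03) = -25.60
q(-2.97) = 6.32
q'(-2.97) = 205.31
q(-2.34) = 75.66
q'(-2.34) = 29.84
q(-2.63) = 57.35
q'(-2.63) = 99.44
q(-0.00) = -81.00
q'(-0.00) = -54.00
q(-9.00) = -20736.00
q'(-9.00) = 9504.00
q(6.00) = -1701.00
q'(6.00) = -1566.00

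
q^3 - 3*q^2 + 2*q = q*(q - 2)*(q - 1)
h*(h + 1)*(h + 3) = h^3 + 4*h^2 + 3*h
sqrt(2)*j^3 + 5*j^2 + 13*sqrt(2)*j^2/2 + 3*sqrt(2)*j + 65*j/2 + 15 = (j + 6)*(j + 5*sqrt(2)/2)*(sqrt(2)*j + sqrt(2)/2)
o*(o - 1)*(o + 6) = o^3 + 5*o^2 - 6*o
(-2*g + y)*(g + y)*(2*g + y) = -4*g^3 - 4*g^2*y + g*y^2 + y^3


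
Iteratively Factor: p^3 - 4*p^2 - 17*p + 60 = (p - 3)*(p^2 - p - 20) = (p - 5)*(p - 3)*(p + 4)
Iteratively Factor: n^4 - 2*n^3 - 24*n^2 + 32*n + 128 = (n - 4)*(n^3 + 2*n^2 - 16*n - 32) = (n - 4)*(n + 2)*(n^2 - 16) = (n - 4)^2*(n + 2)*(n + 4)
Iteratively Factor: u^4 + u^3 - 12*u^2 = (u)*(u^3 + u^2 - 12*u) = u*(u - 3)*(u^2 + 4*u) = u*(u - 3)*(u + 4)*(u)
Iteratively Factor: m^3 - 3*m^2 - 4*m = (m - 4)*(m^2 + m) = (m - 4)*(m + 1)*(m)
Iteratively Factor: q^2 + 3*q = (q + 3)*(q)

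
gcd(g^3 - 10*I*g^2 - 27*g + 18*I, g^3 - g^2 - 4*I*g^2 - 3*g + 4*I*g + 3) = g^2 - 4*I*g - 3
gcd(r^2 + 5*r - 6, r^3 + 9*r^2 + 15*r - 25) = r - 1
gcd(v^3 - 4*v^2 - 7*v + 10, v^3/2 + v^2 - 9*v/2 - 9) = v + 2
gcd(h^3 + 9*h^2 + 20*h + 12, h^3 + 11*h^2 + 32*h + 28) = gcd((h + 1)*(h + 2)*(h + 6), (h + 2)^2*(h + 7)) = h + 2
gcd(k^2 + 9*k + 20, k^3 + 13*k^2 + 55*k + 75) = k + 5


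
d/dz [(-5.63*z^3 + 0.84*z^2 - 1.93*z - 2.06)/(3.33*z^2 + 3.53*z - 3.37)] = (-18.7479*z^4 - 39.7478*z^3 + 66.3114*z^2 + 8.058*z + 13.7759)/(11.0889*z^4 + 23.5098*z^3 - 9.9833*z^2 - 23.7922*z + 11.3569)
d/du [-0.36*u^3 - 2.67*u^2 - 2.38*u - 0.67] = -1.08*u^2 - 5.34*u - 2.38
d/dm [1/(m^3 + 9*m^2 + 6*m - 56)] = 3*(-m^2 - 6*m - 2)/(m^3 + 9*m^2 + 6*m - 56)^2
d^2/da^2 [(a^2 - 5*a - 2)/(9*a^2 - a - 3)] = 2*(-396*a^3 - 405*a^2 - 351*a - 32)/(729*a^6 - 243*a^5 - 702*a^4 + 161*a^3 + 234*a^2 - 27*a - 27)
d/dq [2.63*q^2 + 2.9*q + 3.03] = 5.26*q + 2.9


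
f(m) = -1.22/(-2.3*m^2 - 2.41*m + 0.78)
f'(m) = -1.22*(4.6*m + 2.41)/(-2.3*m^2 - 2.41*m + 0.78)^2 = (-5.612*m - 2.9402)/(2.3*m^2 + 2.41*m - 0.78)^2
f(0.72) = 0.57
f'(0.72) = -1.51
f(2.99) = 0.05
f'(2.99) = -0.03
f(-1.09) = -1.81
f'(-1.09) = 6.99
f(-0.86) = -1.06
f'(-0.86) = 1.42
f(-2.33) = 0.20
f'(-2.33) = 0.27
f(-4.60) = 0.03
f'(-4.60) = 0.02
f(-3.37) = 0.07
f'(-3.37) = 0.05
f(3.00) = 0.04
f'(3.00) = -0.03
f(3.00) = 0.04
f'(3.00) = -0.03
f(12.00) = 0.00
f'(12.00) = -0.00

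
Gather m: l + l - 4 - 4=2*l - 8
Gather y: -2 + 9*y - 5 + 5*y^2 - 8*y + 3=5*y^2 + y - 4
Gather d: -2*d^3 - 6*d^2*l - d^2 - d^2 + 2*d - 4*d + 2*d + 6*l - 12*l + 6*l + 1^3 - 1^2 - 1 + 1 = -2*d^3 + d^2*(-6*l - 2)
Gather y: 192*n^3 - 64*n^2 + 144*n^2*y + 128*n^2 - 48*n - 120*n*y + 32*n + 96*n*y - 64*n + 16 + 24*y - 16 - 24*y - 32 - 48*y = 192*n^3 + 64*n^2 - 80*n + y*(144*n^2 - 24*n - 48) - 32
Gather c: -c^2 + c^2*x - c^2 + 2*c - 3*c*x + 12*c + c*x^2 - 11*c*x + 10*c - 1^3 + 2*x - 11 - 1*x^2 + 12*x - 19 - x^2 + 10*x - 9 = c^2*(x - 2) + c*(x^2 - 14*x + 24) - 2*x^2 + 24*x - 40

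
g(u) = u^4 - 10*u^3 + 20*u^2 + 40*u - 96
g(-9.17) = 16000.87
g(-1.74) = -43.20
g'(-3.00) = -458.00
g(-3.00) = 315.00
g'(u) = 4*u^3 - 30*u^2 + 40*u + 40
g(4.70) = -16.46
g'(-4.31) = -1009.93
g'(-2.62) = -342.67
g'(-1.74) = -141.50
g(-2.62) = 163.46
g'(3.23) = -8.99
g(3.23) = 13.72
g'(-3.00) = -458.00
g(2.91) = 15.05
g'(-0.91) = -24.26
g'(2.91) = 0.93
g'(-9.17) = -5933.85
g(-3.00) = 315.00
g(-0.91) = -107.62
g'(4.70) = -19.41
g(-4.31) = 1248.82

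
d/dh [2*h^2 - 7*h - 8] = 4*h - 7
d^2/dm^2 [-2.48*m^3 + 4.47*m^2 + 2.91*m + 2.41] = 8.94 - 14.88*m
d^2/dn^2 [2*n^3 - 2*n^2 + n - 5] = 12*n - 4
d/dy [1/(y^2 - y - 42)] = (1 - 2*y)/(-y^2 + y + 42)^2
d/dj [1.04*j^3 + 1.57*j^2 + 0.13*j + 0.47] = 3.12*j^2 + 3.14*j + 0.13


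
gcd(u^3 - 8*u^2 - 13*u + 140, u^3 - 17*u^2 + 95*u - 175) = u^2 - 12*u + 35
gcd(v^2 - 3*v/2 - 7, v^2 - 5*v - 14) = v + 2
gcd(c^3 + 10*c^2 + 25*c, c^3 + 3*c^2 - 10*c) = c^2 + 5*c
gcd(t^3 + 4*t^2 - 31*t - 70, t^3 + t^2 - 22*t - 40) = t^2 - 3*t - 10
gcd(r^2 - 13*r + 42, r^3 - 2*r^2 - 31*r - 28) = r - 7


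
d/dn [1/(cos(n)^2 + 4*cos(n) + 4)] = 2*sin(n)/(cos(n) + 2)^3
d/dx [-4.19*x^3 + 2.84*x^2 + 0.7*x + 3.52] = -12.57*x^2 + 5.68*x + 0.7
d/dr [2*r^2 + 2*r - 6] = 4*r + 2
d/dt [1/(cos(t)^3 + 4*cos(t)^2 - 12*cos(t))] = (3*sin(t) - 12*sin(t)/cos(t)^2 + 8*tan(t))/((cos(t) - 2)^2*(cos(t) + 6)^2)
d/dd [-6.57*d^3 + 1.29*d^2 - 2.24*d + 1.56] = -19.71*d^2 + 2.58*d - 2.24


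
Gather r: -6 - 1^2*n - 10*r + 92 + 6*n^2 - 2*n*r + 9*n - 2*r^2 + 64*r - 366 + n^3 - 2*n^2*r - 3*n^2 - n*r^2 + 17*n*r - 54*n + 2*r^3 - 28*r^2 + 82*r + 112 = n^3 + 3*n^2 - 46*n + 2*r^3 + r^2*(-n - 30) + r*(-2*n^2 + 15*n + 136) - 168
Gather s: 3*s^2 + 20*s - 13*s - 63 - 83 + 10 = 3*s^2 + 7*s - 136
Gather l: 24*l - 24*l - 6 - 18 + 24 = 0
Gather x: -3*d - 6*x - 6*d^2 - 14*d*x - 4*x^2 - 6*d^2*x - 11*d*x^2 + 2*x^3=-6*d^2 - 3*d + 2*x^3 + x^2*(-11*d - 4) + x*(-6*d^2 - 14*d - 6)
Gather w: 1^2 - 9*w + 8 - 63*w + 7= 16 - 72*w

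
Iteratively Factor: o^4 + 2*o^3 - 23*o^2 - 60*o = (o + 3)*(o^3 - o^2 - 20*o) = o*(o + 3)*(o^2 - o - 20) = o*(o - 5)*(o + 3)*(o + 4)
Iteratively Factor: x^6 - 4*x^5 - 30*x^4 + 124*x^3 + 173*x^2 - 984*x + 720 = (x - 3)*(x^5 - x^4 - 33*x^3 + 25*x^2 + 248*x - 240) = (x - 3)^2*(x^4 + 2*x^3 - 27*x^2 - 56*x + 80) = (x - 5)*(x - 3)^2*(x^3 + 7*x^2 + 8*x - 16) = (x - 5)*(x - 3)^2*(x + 4)*(x^2 + 3*x - 4) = (x - 5)*(x - 3)^2*(x + 4)^2*(x - 1)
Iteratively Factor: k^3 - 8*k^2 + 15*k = (k - 5)*(k^2 - 3*k) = k*(k - 5)*(k - 3)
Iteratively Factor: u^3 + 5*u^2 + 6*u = (u)*(u^2 + 5*u + 6) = u*(u + 3)*(u + 2)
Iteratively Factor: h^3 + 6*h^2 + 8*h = (h + 4)*(h^2 + 2*h) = (h + 2)*(h + 4)*(h)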